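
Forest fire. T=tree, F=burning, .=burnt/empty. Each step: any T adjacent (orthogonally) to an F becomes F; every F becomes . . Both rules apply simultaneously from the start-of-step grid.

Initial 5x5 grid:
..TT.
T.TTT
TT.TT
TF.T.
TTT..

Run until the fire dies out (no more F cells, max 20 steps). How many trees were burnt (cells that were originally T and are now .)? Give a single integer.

Step 1: +3 fires, +1 burnt (F count now 3)
Step 2: +3 fires, +3 burnt (F count now 3)
Step 3: +1 fires, +3 burnt (F count now 1)
Step 4: +0 fires, +1 burnt (F count now 0)
Fire out after step 4
Initially T: 15, now '.': 17
Total burnt (originally-T cells now '.'): 7

Answer: 7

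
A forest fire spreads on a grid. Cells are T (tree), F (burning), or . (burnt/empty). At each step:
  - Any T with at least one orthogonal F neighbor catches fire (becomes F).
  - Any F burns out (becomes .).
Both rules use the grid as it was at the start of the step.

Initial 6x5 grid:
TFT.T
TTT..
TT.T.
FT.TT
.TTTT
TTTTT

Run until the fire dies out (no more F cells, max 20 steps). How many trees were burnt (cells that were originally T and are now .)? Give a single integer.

Answer: 20

Derivation:
Step 1: +5 fires, +2 burnt (F count now 5)
Step 2: +4 fires, +5 burnt (F count now 4)
Step 3: +2 fires, +4 burnt (F count now 2)
Step 4: +3 fires, +2 burnt (F count now 3)
Step 5: +3 fires, +3 burnt (F count now 3)
Step 6: +3 fires, +3 burnt (F count now 3)
Step 7: +0 fires, +3 burnt (F count now 0)
Fire out after step 7
Initially T: 21, now '.': 29
Total burnt (originally-T cells now '.'): 20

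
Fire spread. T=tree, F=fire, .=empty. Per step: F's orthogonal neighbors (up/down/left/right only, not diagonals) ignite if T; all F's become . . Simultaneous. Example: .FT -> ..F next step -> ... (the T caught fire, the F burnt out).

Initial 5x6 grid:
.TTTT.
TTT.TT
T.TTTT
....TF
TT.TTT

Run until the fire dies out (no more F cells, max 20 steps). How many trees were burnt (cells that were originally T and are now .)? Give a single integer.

Step 1: +3 fires, +1 burnt (F count now 3)
Step 2: +3 fires, +3 burnt (F count now 3)
Step 3: +3 fires, +3 burnt (F count now 3)
Step 4: +2 fires, +3 burnt (F count now 2)
Step 5: +2 fires, +2 burnt (F count now 2)
Step 6: +2 fires, +2 burnt (F count now 2)
Step 7: +2 fires, +2 burnt (F count now 2)
Step 8: +1 fires, +2 burnt (F count now 1)
Step 9: +0 fires, +1 burnt (F count now 0)
Fire out after step 9
Initially T: 20, now '.': 28
Total burnt (originally-T cells now '.'): 18

Answer: 18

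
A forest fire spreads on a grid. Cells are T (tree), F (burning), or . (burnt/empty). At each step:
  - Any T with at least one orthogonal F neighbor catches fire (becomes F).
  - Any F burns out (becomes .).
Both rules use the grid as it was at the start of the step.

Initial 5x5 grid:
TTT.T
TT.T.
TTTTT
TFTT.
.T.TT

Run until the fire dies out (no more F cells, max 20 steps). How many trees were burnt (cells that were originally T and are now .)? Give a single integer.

Step 1: +4 fires, +1 burnt (F count now 4)
Step 2: +4 fires, +4 burnt (F count now 4)
Step 3: +4 fires, +4 burnt (F count now 4)
Step 4: +5 fires, +4 burnt (F count now 5)
Step 5: +0 fires, +5 burnt (F count now 0)
Fire out after step 5
Initially T: 18, now '.': 24
Total burnt (originally-T cells now '.'): 17

Answer: 17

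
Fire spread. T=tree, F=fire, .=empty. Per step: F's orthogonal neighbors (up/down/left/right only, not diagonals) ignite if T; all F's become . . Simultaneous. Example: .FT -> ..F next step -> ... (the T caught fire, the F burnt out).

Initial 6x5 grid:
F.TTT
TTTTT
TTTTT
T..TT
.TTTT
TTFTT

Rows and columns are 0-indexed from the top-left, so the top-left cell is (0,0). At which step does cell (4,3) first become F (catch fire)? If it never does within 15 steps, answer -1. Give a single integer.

Step 1: cell (4,3)='T' (+4 fires, +2 burnt)
Step 2: cell (4,3)='F' (+6 fires, +4 burnt)
  -> target ignites at step 2
Step 3: cell (4,3)='.' (+5 fires, +6 burnt)
Step 4: cell (4,3)='.' (+5 fires, +5 burnt)
Step 5: cell (4,3)='.' (+3 fires, +5 burnt)
Step 6: cell (4,3)='.' (+1 fires, +3 burnt)
Step 7: cell (4,3)='.' (+0 fires, +1 burnt)
  fire out at step 7

2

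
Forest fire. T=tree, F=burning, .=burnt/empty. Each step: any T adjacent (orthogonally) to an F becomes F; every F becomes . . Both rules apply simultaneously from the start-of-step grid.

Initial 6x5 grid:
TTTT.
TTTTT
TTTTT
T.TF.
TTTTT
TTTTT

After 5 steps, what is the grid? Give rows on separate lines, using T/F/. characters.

Step 1: 3 trees catch fire, 1 burn out
  TTTT.
  TTTTT
  TTTFT
  T.F..
  TTTFT
  TTTTT
Step 2: 6 trees catch fire, 3 burn out
  TTTT.
  TTTFT
  TTF.F
  T....
  TTF.F
  TTTFT
Step 3: 7 trees catch fire, 6 burn out
  TTTF.
  TTF.F
  TF...
  T....
  TF...
  TTF.F
Step 4: 5 trees catch fire, 7 burn out
  TTF..
  TF...
  F....
  T....
  F....
  TF...
Step 5: 4 trees catch fire, 5 burn out
  TF...
  F....
  .....
  F....
  .....
  F....

TF...
F....
.....
F....
.....
F....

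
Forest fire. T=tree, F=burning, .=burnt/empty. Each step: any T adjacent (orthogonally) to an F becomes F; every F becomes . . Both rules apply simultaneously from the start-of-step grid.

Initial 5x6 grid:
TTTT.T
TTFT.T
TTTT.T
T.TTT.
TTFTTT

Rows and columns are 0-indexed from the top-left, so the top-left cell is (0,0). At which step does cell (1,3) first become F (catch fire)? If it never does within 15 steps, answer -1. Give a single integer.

Step 1: cell (1,3)='F' (+7 fires, +2 burnt)
  -> target ignites at step 1
Step 2: cell (1,3)='.' (+8 fires, +7 burnt)
Step 3: cell (1,3)='.' (+5 fires, +8 burnt)
Step 4: cell (1,3)='.' (+0 fires, +5 burnt)
  fire out at step 4

1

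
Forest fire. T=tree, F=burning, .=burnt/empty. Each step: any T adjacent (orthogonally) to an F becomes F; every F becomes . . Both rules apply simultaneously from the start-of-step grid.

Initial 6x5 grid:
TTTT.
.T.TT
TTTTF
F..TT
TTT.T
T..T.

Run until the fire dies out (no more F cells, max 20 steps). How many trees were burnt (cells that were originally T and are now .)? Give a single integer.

Answer: 18

Derivation:
Step 1: +5 fires, +2 burnt (F count now 5)
Step 2: +7 fires, +5 burnt (F count now 7)
Step 3: +3 fires, +7 burnt (F count now 3)
Step 4: +2 fires, +3 burnt (F count now 2)
Step 5: +1 fires, +2 burnt (F count now 1)
Step 6: +0 fires, +1 burnt (F count now 0)
Fire out after step 6
Initially T: 19, now '.': 29
Total burnt (originally-T cells now '.'): 18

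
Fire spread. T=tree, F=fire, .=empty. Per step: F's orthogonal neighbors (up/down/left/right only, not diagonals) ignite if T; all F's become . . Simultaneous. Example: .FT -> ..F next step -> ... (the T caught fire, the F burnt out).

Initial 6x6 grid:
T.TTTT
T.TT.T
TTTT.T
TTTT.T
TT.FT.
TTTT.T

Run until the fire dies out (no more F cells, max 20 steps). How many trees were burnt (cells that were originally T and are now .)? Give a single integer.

Answer: 26

Derivation:
Step 1: +3 fires, +1 burnt (F count now 3)
Step 2: +3 fires, +3 burnt (F count now 3)
Step 3: +4 fires, +3 burnt (F count now 4)
Step 4: +6 fires, +4 burnt (F count now 6)
Step 5: +4 fires, +6 burnt (F count now 4)
Step 6: +2 fires, +4 burnt (F count now 2)
Step 7: +2 fires, +2 burnt (F count now 2)
Step 8: +1 fires, +2 burnt (F count now 1)
Step 9: +1 fires, +1 burnt (F count now 1)
Step 10: +0 fires, +1 burnt (F count now 0)
Fire out after step 10
Initially T: 27, now '.': 35
Total burnt (originally-T cells now '.'): 26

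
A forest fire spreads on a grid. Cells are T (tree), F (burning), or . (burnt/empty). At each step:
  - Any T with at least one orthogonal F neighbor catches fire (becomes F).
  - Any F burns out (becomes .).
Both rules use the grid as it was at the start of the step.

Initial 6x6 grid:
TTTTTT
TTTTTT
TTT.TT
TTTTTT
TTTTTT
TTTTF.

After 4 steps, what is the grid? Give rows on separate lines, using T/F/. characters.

Step 1: 2 trees catch fire, 1 burn out
  TTTTTT
  TTTTTT
  TTT.TT
  TTTTTT
  TTTTFT
  TTTF..
Step 2: 4 trees catch fire, 2 burn out
  TTTTTT
  TTTTTT
  TTT.TT
  TTTTFT
  TTTF.F
  TTF...
Step 3: 5 trees catch fire, 4 burn out
  TTTTTT
  TTTTTT
  TTT.FT
  TTTF.F
  TTF...
  TF....
Step 4: 5 trees catch fire, 5 burn out
  TTTTTT
  TTTTFT
  TTT..F
  TTF...
  TF....
  F.....

TTTTTT
TTTTFT
TTT..F
TTF...
TF....
F.....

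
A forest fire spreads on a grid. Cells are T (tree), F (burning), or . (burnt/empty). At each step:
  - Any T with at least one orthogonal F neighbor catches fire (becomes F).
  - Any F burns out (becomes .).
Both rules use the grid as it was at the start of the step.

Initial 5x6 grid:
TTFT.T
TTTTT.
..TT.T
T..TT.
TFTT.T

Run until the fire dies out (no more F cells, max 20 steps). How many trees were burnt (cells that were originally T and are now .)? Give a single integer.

Answer: 16

Derivation:
Step 1: +5 fires, +2 burnt (F count now 5)
Step 2: +6 fires, +5 burnt (F count now 6)
Step 3: +4 fires, +6 burnt (F count now 4)
Step 4: +1 fires, +4 burnt (F count now 1)
Step 5: +0 fires, +1 burnt (F count now 0)
Fire out after step 5
Initially T: 19, now '.': 27
Total burnt (originally-T cells now '.'): 16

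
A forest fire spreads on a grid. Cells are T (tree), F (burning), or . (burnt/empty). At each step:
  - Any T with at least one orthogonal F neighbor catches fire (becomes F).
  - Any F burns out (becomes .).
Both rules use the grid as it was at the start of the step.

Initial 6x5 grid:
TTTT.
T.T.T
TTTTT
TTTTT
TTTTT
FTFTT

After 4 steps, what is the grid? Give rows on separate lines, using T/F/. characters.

Step 1: 4 trees catch fire, 2 burn out
  TTTT.
  T.T.T
  TTTTT
  TTTTT
  FTFTT
  .F.FT
Step 2: 5 trees catch fire, 4 burn out
  TTTT.
  T.T.T
  TTTTT
  FTFTT
  .F.FT
  ....F
Step 3: 5 trees catch fire, 5 burn out
  TTTT.
  T.T.T
  FTFTT
  .F.FT
  ....F
  .....
Step 4: 5 trees catch fire, 5 burn out
  TTTT.
  F.F.T
  .F.FT
  ....F
  .....
  .....

TTTT.
F.F.T
.F.FT
....F
.....
.....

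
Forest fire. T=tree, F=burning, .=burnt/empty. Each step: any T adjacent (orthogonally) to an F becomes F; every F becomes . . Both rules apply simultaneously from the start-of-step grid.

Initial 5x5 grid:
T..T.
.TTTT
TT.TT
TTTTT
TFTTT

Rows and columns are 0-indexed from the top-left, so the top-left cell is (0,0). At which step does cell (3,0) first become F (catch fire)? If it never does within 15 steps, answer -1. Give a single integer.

Step 1: cell (3,0)='T' (+3 fires, +1 burnt)
Step 2: cell (3,0)='F' (+4 fires, +3 burnt)
  -> target ignites at step 2
Step 3: cell (3,0)='.' (+4 fires, +4 burnt)
Step 4: cell (3,0)='.' (+3 fires, +4 burnt)
Step 5: cell (3,0)='.' (+2 fires, +3 burnt)
Step 6: cell (3,0)='.' (+2 fires, +2 burnt)
Step 7: cell (3,0)='.' (+0 fires, +2 burnt)
  fire out at step 7

2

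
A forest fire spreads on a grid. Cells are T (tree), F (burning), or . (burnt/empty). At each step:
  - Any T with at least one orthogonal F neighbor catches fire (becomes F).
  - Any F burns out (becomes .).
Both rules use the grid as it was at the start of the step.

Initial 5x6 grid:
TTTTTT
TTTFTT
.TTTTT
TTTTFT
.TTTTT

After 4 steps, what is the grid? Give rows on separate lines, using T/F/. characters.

Step 1: 8 trees catch fire, 2 burn out
  TTTFTT
  TTF.FT
  .TTFFT
  TTTF.F
  .TTTFT
Step 2: 9 trees catch fire, 8 burn out
  TTF.FT
  TF...F
  .TF..F
  TTF...
  .TTF.F
Step 3: 6 trees catch fire, 9 burn out
  TF...F
  F.....
  .F....
  TF....
  .TF...
Step 4: 3 trees catch fire, 6 burn out
  F.....
  ......
  ......
  F.....
  .F....

F.....
......
......
F.....
.F....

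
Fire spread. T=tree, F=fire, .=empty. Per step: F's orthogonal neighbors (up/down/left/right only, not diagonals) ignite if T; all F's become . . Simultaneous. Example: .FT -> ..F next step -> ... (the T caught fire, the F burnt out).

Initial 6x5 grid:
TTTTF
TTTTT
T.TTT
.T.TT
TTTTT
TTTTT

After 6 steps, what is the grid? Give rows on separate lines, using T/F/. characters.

Step 1: 2 trees catch fire, 1 burn out
  TTTF.
  TTTTF
  T.TTT
  .T.TT
  TTTTT
  TTTTT
Step 2: 3 trees catch fire, 2 burn out
  TTF..
  TTTF.
  T.TTF
  .T.TT
  TTTTT
  TTTTT
Step 3: 4 trees catch fire, 3 burn out
  TF...
  TTF..
  T.TF.
  .T.TF
  TTTTT
  TTTTT
Step 4: 5 trees catch fire, 4 burn out
  F....
  TF...
  T.F..
  .T.F.
  TTTTF
  TTTTT
Step 5: 3 trees catch fire, 5 burn out
  .....
  F....
  T....
  .T...
  TTTF.
  TTTTF
Step 6: 3 trees catch fire, 3 burn out
  .....
  .....
  F....
  .T...
  TTF..
  TTTF.

.....
.....
F....
.T...
TTF..
TTTF.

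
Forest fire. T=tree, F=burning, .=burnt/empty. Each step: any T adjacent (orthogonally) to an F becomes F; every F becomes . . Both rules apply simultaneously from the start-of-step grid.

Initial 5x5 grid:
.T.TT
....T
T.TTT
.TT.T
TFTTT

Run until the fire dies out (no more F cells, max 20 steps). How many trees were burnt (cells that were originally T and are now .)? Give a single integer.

Answer: 13

Derivation:
Step 1: +3 fires, +1 burnt (F count now 3)
Step 2: +2 fires, +3 burnt (F count now 2)
Step 3: +2 fires, +2 burnt (F count now 2)
Step 4: +2 fires, +2 burnt (F count now 2)
Step 5: +1 fires, +2 burnt (F count now 1)
Step 6: +1 fires, +1 burnt (F count now 1)
Step 7: +1 fires, +1 burnt (F count now 1)
Step 8: +1 fires, +1 burnt (F count now 1)
Step 9: +0 fires, +1 burnt (F count now 0)
Fire out after step 9
Initially T: 15, now '.': 23
Total burnt (originally-T cells now '.'): 13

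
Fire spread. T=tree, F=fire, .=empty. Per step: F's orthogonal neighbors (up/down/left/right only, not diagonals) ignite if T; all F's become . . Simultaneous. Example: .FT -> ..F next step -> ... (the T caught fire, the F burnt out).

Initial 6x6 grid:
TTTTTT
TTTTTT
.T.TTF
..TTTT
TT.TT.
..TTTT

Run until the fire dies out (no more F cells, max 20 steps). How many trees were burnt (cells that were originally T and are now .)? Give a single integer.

Answer: 25

Derivation:
Step 1: +3 fires, +1 burnt (F count now 3)
Step 2: +4 fires, +3 burnt (F count now 4)
Step 3: +4 fires, +4 burnt (F count now 4)
Step 4: +5 fires, +4 burnt (F count now 5)
Step 5: +4 fires, +5 burnt (F count now 4)
Step 6: +4 fires, +4 burnt (F count now 4)
Step 7: +1 fires, +4 burnt (F count now 1)
Step 8: +0 fires, +1 burnt (F count now 0)
Fire out after step 8
Initially T: 27, now '.': 34
Total burnt (originally-T cells now '.'): 25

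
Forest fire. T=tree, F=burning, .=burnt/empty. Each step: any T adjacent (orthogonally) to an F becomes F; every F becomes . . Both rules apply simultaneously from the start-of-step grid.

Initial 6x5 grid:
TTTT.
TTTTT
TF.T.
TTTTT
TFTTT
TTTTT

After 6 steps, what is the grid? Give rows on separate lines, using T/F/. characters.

Step 1: 6 trees catch fire, 2 burn out
  TTTT.
  TFTTT
  F..T.
  TFTTT
  F.FTT
  TFTTT
Step 2: 8 trees catch fire, 6 burn out
  TFTT.
  F.FTT
  ...T.
  F.FTT
  ...FT
  F.FTT
Step 3: 6 trees catch fire, 8 burn out
  F.FT.
  ...FT
  ...T.
  ...FT
  ....F
  ...FT
Step 4: 5 trees catch fire, 6 burn out
  ...F.
  ....F
  ...F.
  ....F
  .....
  ....F
Step 5: 0 trees catch fire, 5 burn out
  .....
  .....
  .....
  .....
  .....
  .....
Step 6: 0 trees catch fire, 0 burn out
  .....
  .....
  .....
  .....
  .....
  .....

.....
.....
.....
.....
.....
.....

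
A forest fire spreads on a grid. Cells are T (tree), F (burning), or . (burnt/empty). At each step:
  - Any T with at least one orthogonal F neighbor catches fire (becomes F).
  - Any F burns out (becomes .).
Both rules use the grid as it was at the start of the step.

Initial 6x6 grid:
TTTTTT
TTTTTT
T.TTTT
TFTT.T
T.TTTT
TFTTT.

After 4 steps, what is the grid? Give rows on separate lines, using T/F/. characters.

Step 1: 4 trees catch fire, 2 burn out
  TTTTTT
  TTTTTT
  T.TTTT
  F.FT.T
  T.TTTT
  F.FTT.
Step 2: 6 trees catch fire, 4 burn out
  TTTTTT
  TTTTTT
  F.FTTT
  ...F.T
  F.FTTT
  ...FT.
Step 3: 5 trees catch fire, 6 burn out
  TTTTTT
  FTFTTT
  ...FTT
  .....T
  ...FTT
  ....F.
Step 4: 6 trees catch fire, 5 burn out
  FTFTTT
  .F.FTT
  ....FT
  .....T
  ....FT
  ......

FTFTTT
.F.FTT
....FT
.....T
....FT
......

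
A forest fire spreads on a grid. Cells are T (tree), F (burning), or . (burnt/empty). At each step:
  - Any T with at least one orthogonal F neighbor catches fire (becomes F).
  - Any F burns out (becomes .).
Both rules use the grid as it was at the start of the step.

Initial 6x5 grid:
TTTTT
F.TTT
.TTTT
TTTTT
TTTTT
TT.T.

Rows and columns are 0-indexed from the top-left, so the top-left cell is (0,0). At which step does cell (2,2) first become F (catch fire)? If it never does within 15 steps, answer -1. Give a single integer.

Step 1: cell (2,2)='T' (+1 fires, +1 burnt)
Step 2: cell (2,2)='T' (+1 fires, +1 burnt)
Step 3: cell (2,2)='T' (+1 fires, +1 burnt)
Step 4: cell (2,2)='T' (+2 fires, +1 burnt)
Step 5: cell (2,2)='F' (+3 fires, +2 burnt)
  -> target ignites at step 5
Step 6: cell (2,2)='.' (+4 fires, +3 burnt)
Step 7: cell (2,2)='.' (+4 fires, +4 burnt)
Step 8: cell (2,2)='.' (+4 fires, +4 burnt)
Step 9: cell (2,2)='.' (+4 fires, +4 burnt)
Step 10: cell (2,2)='.' (+1 fires, +4 burnt)
Step 11: cell (2,2)='.' (+0 fires, +1 burnt)
  fire out at step 11

5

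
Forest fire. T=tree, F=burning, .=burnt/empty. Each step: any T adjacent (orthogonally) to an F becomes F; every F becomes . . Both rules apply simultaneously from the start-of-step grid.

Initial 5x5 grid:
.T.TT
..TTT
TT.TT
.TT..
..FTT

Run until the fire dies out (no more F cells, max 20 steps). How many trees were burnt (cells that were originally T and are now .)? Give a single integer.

Step 1: +2 fires, +1 burnt (F count now 2)
Step 2: +2 fires, +2 burnt (F count now 2)
Step 3: +1 fires, +2 burnt (F count now 1)
Step 4: +1 fires, +1 burnt (F count now 1)
Step 5: +0 fires, +1 burnt (F count now 0)
Fire out after step 5
Initially T: 14, now '.': 17
Total burnt (originally-T cells now '.'): 6

Answer: 6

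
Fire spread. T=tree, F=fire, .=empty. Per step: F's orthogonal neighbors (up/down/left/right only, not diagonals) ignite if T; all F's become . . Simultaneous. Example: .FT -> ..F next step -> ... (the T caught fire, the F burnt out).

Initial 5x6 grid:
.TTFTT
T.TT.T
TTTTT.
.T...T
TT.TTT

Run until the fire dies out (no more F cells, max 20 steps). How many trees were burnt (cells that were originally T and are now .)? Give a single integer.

Step 1: +3 fires, +1 burnt (F count now 3)
Step 2: +4 fires, +3 burnt (F count now 4)
Step 3: +3 fires, +4 burnt (F count now 3)
Step 4: +1 fires, +3 burnt (F count now 1)
Step 5: +2 fires, +1 burnt (F count now 2)
Step 6: +2 fires, +2 burnt (F count now 2)
Step 7: +1 fires, +2 burnt (F count now 1)
Step 8: +0 fires, +1 burnt (F count now 0)
Fire out after step 8
Initially T: 20, now '.': 26
Total burnt (originally-T cells now '.'): 16

Answer: 16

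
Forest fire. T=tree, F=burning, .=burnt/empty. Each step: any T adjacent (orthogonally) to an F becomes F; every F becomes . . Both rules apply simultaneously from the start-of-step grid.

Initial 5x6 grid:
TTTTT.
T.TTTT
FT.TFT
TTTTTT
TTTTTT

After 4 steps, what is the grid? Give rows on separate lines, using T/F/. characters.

Step 1: 7 trees catch fire, 2 burn out
  TTTTT.
  F.TTFT
  .F.F.F
  FTTTFT
  TTTTTT
Step 2: 9 trees catch fire, 7 burn out
  FTTTF.
  ..TF.F
  ......
  .FTF.F
  FTTTFT
Step 3: 7 trees catch fire, 9 burn out
  .FTF..
  ..F...
  ......
  ..F...
  .FTF.F
Step 4: 2 trees catch fire, 7 burn out
  ..F...
  ......
  ......
  ......
  ..F...

..F...
......
......
......
..F...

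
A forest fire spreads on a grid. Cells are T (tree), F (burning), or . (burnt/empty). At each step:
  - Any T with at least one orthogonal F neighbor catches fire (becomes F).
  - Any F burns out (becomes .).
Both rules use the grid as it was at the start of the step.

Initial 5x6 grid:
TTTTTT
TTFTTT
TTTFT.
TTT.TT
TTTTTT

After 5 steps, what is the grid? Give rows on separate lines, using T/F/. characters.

Step 1: 5 trees catch fire, 2 burn out
  TTFTTT
  TF.FTT
  TTF.F.
  TTT.TT
  TTTTTT
Step 2: 7 trees catch fire, 5 burn out
  TF.FTT
  F...FT
  TF....
  TTF.FT
  TTTTTT
Step 3: 8 trees catch fire, 7 burn out
  F...FT
  .....F
  F.....
  TF...F
  TTFTFT
Step 4: 5 trees catch fire, 8 burn out
  .....F
  ......
  ......
  F.....
  TF.F.F
Step 5: 1 trees catch fire, 5 burn out
  ......
  ......
  ......
  ......
  F.....

......
......
......
......
F.....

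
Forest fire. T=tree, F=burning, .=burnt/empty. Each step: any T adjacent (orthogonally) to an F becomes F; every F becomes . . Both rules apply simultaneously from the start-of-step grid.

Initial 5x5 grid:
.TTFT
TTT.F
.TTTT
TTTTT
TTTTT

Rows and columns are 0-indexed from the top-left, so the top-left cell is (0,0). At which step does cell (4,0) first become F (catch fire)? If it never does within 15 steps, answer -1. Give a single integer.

Step 1: cell (4,0)='T' (+3 fires, +2 burnt)
Step 2: cell (4,0)='T' (+4 fires, +3 burnt)
Step 3: cell (4,0)='T' (+4 fires, +4 burnt)
Step 4: cell (4,0)='T' (+4 fires, +4 burnt)
Step 5: cell (4,0)='T' (+2 fires, +4 burnt)
Step 6: cell (4,0)='T' (+2 fires, +2 burnt)
Step 7: cell (4,0)='F' (+1 fires, +2 burnt)
  -> target ignites at step 7
Step 8: cell (4,0)='.' (+0 fires, +1 burnt)
  fire out at step 8

7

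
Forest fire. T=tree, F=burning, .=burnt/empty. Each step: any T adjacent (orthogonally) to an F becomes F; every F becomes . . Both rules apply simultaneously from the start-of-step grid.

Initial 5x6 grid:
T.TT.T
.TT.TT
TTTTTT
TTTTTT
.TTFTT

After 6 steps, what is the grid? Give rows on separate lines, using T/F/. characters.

Step 1: 3 trees catch fire, 1 burn out
  T.TT.T
  .TT.TT
  TTTTTT
  TTTFTT
  .TF.FT
Step 2: 5 trees catch fire, 3 burn out
  T.TT.T
  .TT.TT
  TTTFTT
  TTF.FT
  .F...F
Step 3: 4 trees catch fire, 5 burn out
  T.TT.T
  .TT.TT
  TTF.FT
  TF...F
  ......
Step 4: 5 trees catch fire, 4 burn out
  T.TT.T
  .TF.FT
  TF...F
  F.....
  ......
Step 5: 4 trees catch fire, 5 burn out
  T.FT.T
  .F...F
  F.....
  ......
  ......
Step 6: 2 trees catch fire, 4 burn out
  T..F.F
  ......
  ......
  ......
  ......

T..F.F
......
......
......
......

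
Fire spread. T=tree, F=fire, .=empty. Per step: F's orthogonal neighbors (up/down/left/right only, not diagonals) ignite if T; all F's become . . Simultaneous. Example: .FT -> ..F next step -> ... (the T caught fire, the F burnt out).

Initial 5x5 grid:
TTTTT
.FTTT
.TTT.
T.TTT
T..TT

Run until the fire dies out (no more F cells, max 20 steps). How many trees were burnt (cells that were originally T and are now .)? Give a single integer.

Step 1: +3 fires, +1 burnt (F count now 3)
Step 2: +4 fires, +3 burnt (F count now 4)
Step 3: +4 fires, +4 burnt (F count now 4)
Step 4: +2 fires, +4 burnt (F count now 2)
Step 5: +2 fires, +2 burnt (F count now 2)
Step 6: +1 fires, +2 burnt (F count now 1)
Step 7: +0 fires, +1 burnt (F count now 0)
Fire out after step 7
Initially T: 18, now '.': 23
Total burnt (originally-T cells now '.'): 16

Answer: 16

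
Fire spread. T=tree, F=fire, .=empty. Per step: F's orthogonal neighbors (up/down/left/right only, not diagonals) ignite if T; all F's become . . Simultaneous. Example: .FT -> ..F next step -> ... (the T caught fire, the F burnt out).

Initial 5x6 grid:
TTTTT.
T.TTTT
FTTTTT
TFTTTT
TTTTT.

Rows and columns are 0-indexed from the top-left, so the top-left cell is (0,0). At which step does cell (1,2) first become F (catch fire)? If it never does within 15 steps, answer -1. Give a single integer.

Step 1: cell (1,2)='T' (+5 fires, +2 burnt)
Step 2: cell (1,2)='T' (+5 fires, +5 burnt)
Step 3: cell (1,2)='F' (+5 fires, +5 burnt)
  -> target ignites at step 3
Step 4: cell (1,2)='.' (+5 fires, +5 burnt)
Step 5: cell (1,2)='.' (+3 fires, +5 burnt)
Step 6: cell (1,2)='.' (+2 fires, +3 burnt)
Step 7: cell (1,2)='.' (+0 fires, +2 burnt)
  fire out at step 7

3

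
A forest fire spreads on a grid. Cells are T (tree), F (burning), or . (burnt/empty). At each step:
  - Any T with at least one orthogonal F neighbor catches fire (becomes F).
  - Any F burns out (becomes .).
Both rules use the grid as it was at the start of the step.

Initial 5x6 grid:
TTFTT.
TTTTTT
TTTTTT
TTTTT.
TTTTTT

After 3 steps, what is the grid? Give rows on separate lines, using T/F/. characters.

Step 1: 3 trees catch fire, 1 burn out
  TF.FT.
  TTFTTT
  TTTTTT
  TTTTT.
  TTTTTT
Step 2: 5 trees catch fire, 3 burn out
  F...F.
  TF.FTT
  TTFTTT
  TTTTT.
  TTTTTT
Step 3: 5 trees catch fire, 5 burn out
  ......
  F...FT
  TF.FTT
  TTFTT.
  TTTTTT

......
F...FT
TF.FTT
TTFTT.
TTTTTT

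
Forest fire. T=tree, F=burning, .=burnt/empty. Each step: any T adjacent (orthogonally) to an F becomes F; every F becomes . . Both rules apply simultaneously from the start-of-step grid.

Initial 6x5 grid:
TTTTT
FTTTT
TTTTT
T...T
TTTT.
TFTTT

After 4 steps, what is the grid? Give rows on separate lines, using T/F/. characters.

Step 1: 6 trees catch fire, 2 burn out
  FTTTT
  .FTTT
  FTTTT
  T...T
  TFTT.
  F.FTT
Step 2: 7 trees catch fire, 6 burn out
  .FTTT
  ..FTT
  .FTTT
  F...T
  F.FT.
  ...FT
Step 3: 5 trees catch fire, 7 burn out
  ..FTT
  ...FT
  ..FTT
  ....T
  ...F.
  ....F
Step 4: 3 trees catch fire, 5 burn out
  ...FT
  ....F
  ...FT
  ....T
  .....
  .....

...FT
....F
...FT
....T
.....
.....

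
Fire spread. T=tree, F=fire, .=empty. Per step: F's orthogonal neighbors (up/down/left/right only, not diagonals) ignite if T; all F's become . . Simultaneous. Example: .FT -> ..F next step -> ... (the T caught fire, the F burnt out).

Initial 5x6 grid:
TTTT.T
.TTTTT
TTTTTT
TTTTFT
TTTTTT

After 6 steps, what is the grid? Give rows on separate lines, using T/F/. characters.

Step 1: 4 trees catch fire, 1 burn out
  TTTT.T
  .TTTTT
  TTTTFT
  TTTF.F
  TTTTFT
Step 2: 6 trees catch fire, 4 burn out
  TTTT.T
  .TTTFT
  TTTF.F
  TTF...
  TTTF.F
Step 3: 5 trees catch fire, 6 burn out
  TTTT.T
  .TTF.F
  TTF...
  TF....
  TTF...
Step 4: 6 trees catch fire, 5 burn out
  TTTF.F
  .TF...
  TF....
  F.....
  TF....
Step 5: 4 trees catch fire, 6 burn out
  TTF...
  .F....
  F.....
  ......
  F.....
Step 6: 1 trees catch fire, 4 burn out
  TF....
  ......
  ......
  ......
  ......

TF....
......
......
......
......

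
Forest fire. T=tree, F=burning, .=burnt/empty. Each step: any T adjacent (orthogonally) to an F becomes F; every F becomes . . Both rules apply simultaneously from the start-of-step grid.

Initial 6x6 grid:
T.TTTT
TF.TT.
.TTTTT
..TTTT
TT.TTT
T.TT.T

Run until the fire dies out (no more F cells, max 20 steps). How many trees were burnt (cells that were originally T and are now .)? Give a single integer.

Answer: 23

Derivation:
Step 1: +2 fires, +1 burnt (F count now 2)
Step 2: +2 fires, +2 burnt (F count now 2)
Step 3: +2 fires, +2 burnt (F count now 2)
Step 4: +3 fires, +2 burnt (F count now 3)
Step 5: +5 fires, +3 burnt (F count now 5)
Step 6: +5 fires, +5 burnt (F count now 5)
Step 7: +3 fires, +5 burnt (F count now 3)
Step 8: +1 fires, +3 burnt (F count now 1)
Step 9: +0 fires, +1 burnt (F count now 0)
Fire out after step 9
Initially T: 26, now '.': 33
Total burnt (originally-T cells now '.'): 23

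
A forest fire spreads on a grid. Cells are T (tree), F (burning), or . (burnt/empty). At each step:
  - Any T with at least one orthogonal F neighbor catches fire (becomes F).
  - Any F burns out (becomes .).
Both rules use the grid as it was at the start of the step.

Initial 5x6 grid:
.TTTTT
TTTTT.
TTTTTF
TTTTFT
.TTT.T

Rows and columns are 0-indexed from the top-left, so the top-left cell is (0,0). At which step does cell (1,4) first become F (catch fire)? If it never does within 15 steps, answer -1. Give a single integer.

Step 1: cell (1,4)='T' (+3 fires, +2 burnt)
Step 2: cell (1,4)='F' (+5 fires, +3 burnt)
  -> target ignites at step 2
Step 3: cell (1,4)='.' (+5 fires, +5 burnt)
Step 4: cell (1,4)='.' (+6 fires, +5 burnt)
Step 5: cell (1,4)='.' (+3 fires, +6 burnt)
Step 6: cell (1,4)='.' (+2 fires, +3 burnt)
Step 7: cell (1,4)='.' (+0 fires, +2 burnt)
  fire out at step 7

2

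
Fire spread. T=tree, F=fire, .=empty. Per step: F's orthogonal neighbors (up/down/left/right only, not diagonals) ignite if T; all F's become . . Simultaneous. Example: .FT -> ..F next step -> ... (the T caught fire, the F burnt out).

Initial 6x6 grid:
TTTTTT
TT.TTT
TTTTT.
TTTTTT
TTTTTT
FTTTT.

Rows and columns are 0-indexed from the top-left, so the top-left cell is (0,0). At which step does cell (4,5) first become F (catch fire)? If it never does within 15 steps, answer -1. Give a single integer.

Step 1: cell (4,5)='T' (+2 fires, +1 burnt)
Step 2: cell (4,5)='T' (+3 fires, +2 burnt)
Step 3: cell (4,5)='T' (+4 fires, +3 burnt)
Step 4: cell (4,5)='T' (+5 fires, +4 burnt)
Step 5: cell (4,5)='T' (+5 fires, +5 burnt)
Step 6: cell (4,5)='F' (+4 fires, +5 burnt)
  -> target ignites at step 6
Step 7: cell (4,5)='.' (+4 fires, +4 burnt)
Step 8: cell (4,5)='.' (+2 fires, +4 burnt)
Step 9: cell (4,5)='.' (+2 fires, +2 burnt)
Step 10: cell (4,5)='.' (+1 fires, +2 burnt)
Step 11: cell (4,5)='.' (+0 fires, +1 burnt)
  fire out at step 11

6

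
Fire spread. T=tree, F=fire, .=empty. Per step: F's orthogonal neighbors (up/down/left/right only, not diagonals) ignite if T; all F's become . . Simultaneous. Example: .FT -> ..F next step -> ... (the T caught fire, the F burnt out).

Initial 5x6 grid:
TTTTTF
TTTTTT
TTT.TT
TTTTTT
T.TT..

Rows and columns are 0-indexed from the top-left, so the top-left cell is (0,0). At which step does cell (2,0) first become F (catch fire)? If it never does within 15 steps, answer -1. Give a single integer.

Step 1: cell (2,0)='T' (+2 fires, +1 burnt)
Step 2: cell (2,0)='T' (+3 fires, +2 burnt)
Step 3: cell (2,0)='T' (+4 fires, +3 burnt)
Step 4: cell (2,0)='T' (+3 fires, +4 burnt)
Step 5: cell (2,0)='T' (+4 fires, +3 burnt)
Step 6: cell (2,0)='T' (+4 fires, +4 burnt)
Step 7: cell (2,0)='F' (+3 fires, +4 burnt)
  -> target ignites at step 7
Step 8: cell (2,0)='.' (+1 fires, +3 burnt)
Step 9: cell (2,0)='.' (+1 fires, +1 burnt)
Step 10: cell (2,0)='.' (+0 fires, +1 burnt)
  fire out at step 10

7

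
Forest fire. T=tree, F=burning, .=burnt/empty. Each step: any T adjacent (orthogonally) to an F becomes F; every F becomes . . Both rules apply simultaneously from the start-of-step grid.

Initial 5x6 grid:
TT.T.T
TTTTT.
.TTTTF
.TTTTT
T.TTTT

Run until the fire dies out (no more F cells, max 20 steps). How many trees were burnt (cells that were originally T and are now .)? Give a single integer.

Answer: 21

Derivation:
Step 1: +2 fires, +1 burnt (F count now 2)
Step 2: +4 fires, +2 burnt (F count now 4)
Step 3: +4 fires, +4 burnt (F count now 4)
Step 4: +5 fires, +4 burnt (F count now 5)
Step 5: +3 fires, +5 burnt (F count now 3)
Step 6: +2 fires, +3 burnt (F count now 2)
Step 7: +1 fires, +2 burnt (F count now 1)
Step 8: +0 fires, +1 burnt (F count now 0)
Fire out after step 8
Initially T: 23, now '.': 28
Total burnt (originally-T cells now '.'): 21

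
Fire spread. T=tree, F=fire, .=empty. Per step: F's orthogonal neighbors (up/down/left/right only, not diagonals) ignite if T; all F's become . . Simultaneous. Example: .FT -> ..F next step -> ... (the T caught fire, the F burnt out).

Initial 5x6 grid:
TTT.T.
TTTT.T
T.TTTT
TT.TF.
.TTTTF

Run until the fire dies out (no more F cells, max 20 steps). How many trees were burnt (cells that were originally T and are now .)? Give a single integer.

Step 1: +3 fires, +2 burnt (F count now 3)
Step 2: +3 fires, +3 burnt (F count now 3)
Step 3: +4 fires, +3 burnt (F count now 4)
Step 4: +2 fires, +4 burnt (F count now 2)
Step 5: +3 fires, +2 burnt (F count now 3)
Step 6: +3 fires, +3 burnt (F count now 3)
Step 7: +2 fires, +3 burnt (F count now 2)
Step 8: +0 fires, +2 burnt (F count now 0)
Fire out after step 8
Initially T: 21, now '.': 29
Total burnt (originally-T cells now '.'): 20

Answer: 20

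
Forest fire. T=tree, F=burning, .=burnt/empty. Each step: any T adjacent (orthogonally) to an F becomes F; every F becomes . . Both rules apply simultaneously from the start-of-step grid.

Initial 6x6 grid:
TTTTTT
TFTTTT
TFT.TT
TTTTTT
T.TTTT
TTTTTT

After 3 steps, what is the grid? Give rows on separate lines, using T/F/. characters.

Step 1: 6 trees catch fire, 2 burn out
  TFTTTT
  F.FTTT
  F.F.TT
  TFTTTT
  T.TTTT
  TTTTTT
Step 2: 5 trees catch fire, 6 burn out
  F.FTTT
  ...FTT
  ....TT
  F.FTTT
  T.TTTT
  TTTTTT
Step 3: 5 trees catch fire, 5 burn out
  ...FTT
  ....FT
  ....TT
  ...FTT
  F.FTTT
  TTTTTT

...FTT
....FT
....TT
...FTT
F.FTTT
TTTTTT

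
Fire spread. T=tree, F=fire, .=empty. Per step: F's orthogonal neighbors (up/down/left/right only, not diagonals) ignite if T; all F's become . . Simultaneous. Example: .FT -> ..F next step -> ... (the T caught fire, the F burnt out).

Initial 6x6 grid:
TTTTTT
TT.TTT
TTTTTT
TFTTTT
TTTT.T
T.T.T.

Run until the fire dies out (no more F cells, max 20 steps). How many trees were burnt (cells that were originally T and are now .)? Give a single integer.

Answer: 29

Derivation:
Step 1: +4 fires, +1 burnt (F count now 4)
Step 2: +6 fires, +4 burnt (F count now 6)
Step 3: +7 fires, +6 burnt (F count now 7)
Step 4: +5 fires, +7 burnt (F count now 5)
Step 5: +4 fires, +5 burnt (F count now 4)
Step 6: +2 fires, +4 burnt (F count now 2)
Step 7: +1 fires, +2 burnt (F count now 1)
Step 8: +0 fires, +1 burnt (F count now 0)
Fire out after step 8
Initially T: 30, now '.': 35
Total burnt (originally-T cells now '.'): 29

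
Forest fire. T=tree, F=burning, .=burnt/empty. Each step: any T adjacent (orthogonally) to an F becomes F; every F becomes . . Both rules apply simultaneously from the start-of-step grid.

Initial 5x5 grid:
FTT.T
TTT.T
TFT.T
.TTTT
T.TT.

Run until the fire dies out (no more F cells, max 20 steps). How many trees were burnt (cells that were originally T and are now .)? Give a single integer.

Step 1: +6 fires, +2 burnt (F count now 6)
Step 2: +3 fires, +6 burnt (F count now 3)
Step 3: +2 fires, +3 burnt (F count now 2)
Step 4: +2 fires, +2 burnt (F count now 2)
Step 5: +1 fires, +2 burnt (F count now 1)
Step 6: +1 fires, +1 burnt (F count now 1)
Step 7: +1 fires, +1 burnt (F count now 1)
Step 8: +0 fires, +1 burnt (F count now 0)
Fire out after step 8
Initially T: 17, now '.': 24
Total burnt (originally-T cells now '.'): 16

Answer: 16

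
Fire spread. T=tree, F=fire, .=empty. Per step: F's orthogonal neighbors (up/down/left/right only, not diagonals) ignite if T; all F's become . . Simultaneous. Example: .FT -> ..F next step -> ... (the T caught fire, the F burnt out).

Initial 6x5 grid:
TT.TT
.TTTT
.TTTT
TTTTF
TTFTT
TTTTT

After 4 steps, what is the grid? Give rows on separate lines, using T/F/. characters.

Step 1: 7 trees catch fire, 2 burn out
  TT.TT
  .TTTT
  .TTTF
  TTFF.
  TF.FF
  TTFTT
Step 2: 8 trees catch fire, 7 burn out
  TT.TT
  .TTTF
  .TFF.
  TF...
  F....
  TF.FF
Step 3: 6 trees catch fire, 8 burn out
  TT.TF
  .TFF.
  .F...
  F....
  .....
  F....
Step 4: 2 trees catch fire, 6 burn out
  TT.F.
  .F...
  .....
  .....
  .....
  .....

TT.F.
.F...
.....
.....
.....
.....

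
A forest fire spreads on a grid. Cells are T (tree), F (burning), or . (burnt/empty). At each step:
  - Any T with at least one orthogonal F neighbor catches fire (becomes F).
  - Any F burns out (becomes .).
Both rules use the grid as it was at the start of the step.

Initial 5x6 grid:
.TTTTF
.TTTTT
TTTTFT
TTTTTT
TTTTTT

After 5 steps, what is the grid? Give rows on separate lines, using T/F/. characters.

Step 1: 6 trees catch fire, 2 burn out
  .TTTF.
  .TTTFF
  TTTF.F
  TTTTFT
  TTTTTT
Step 2: 6 trees catch fire, 6 burn out
  .TTF..
  .TTF..
  TTF...
  TTTF.F
  TTTTFT
Step 3: 6 trees catch fire, 6 burn out
  .TF...
  .TF...
  TF....
  TTF...
  TTTF.F
Step 4: 5 trees catch fire, 6 burn out
  .F....
  .F....
  F.....
  TF....
  TTF...
Step 5: 2 trees catch fire, 5 burn out
  ......
  ......
  ......
  F.....
  TF....

......
......
......
F.....
TF....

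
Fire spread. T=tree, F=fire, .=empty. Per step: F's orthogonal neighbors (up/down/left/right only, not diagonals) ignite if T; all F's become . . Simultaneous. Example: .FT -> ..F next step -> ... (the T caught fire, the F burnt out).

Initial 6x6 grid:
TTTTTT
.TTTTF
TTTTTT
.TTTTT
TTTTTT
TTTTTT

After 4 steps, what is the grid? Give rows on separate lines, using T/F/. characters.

Step 1: 3 trees catch fire, 1 burn out
  TTTTTF
  .TTTF.
  TTTTTF
  .TTTTT
  TTTTTT
  TTTTTT
Step 2: 4 trees catch fire, 3 burn out
  TTTTF.
  .TTF..
  TTTTF.
  .TTTTF
  TTTTTT
  TTTTTT
Step 3: 5 trees catch fire, 4 burn out
  TTTF..
  .TF...
  TTTF..
  .TTTF.
  TTTTTF
  TTTTTT
Step 4: 6 trees catch fire, 5 burn out
  TTF...
  .F....
  TTF...
  .TTF..
  TTTTF.
  TTTTTF

TTF...
.F....
TTF...
.TTF..
TTTTF.
TTTTTF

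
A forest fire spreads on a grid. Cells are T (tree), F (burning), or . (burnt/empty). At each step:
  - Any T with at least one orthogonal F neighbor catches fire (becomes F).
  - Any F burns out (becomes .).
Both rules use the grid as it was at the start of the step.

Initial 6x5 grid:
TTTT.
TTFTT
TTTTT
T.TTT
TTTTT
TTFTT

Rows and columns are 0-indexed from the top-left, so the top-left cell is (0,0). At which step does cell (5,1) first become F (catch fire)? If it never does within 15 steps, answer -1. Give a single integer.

Step 1: cell (5,1)='F' (+7 fires, +2 burnt)
  -> target ignites at step 1
Step 2: cell (5,1)='.' (+11 fires, +7 burnt)
Step 3: cell (5,1)='.' (+6 fires, +11 burnt)
Step 4: cell (5,1)='.' (+2 fires, +6 burnt)
Step 5: cell (5,1)='.' (+0 fires, +2 burnt)
  fire out at step 5

1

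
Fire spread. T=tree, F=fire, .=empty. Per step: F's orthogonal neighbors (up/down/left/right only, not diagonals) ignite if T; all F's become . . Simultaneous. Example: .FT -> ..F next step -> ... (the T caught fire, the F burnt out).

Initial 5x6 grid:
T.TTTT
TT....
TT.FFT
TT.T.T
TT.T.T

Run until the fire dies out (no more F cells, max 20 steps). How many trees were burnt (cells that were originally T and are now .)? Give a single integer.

Answer: 5

Derivation:
Step 1: +2 fires, +2 burnt (F count now 2)
Step 2: +2 fires, +2 burnt (F count now 2)
Step 3: +1 fires, +2 burnt (F count now 1)
Step 4: +0 fires, +1 burnt (F count now 0)
Fire out after step 4
Initially T: 18, now '.': 17
Total burnt (originally-T cells now '.'): 5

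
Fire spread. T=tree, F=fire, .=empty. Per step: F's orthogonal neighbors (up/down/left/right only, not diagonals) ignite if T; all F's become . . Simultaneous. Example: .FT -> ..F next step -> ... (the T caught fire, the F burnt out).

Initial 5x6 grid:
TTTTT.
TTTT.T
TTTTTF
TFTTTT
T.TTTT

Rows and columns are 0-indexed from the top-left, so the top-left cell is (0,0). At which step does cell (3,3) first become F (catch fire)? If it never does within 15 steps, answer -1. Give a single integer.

Step 1: cell (3,3)='T' (+6 fires, +2 burnt)
Step 2: cell (3,3)='F' (+9 fires, +6 burnt)
  -> target ignites at step 2
Step 3: cell (3,3)='.' (+6 fires, +9 burnt)
Step 4: cell (3,3)='.' (+3 fires, +6 burnt)
Step 5: cell (3,3)='.' (+1 fires, +3 burnt)
Step 6: cell (3,3)='.' (+0 fires, +1 burnt)
  fire out at step 6

2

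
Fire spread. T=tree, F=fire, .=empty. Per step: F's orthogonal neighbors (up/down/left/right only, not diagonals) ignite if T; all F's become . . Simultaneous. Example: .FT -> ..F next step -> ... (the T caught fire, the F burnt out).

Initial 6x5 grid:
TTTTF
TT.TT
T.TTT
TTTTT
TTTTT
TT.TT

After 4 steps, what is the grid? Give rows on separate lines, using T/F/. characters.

Step 1: 2 trees catch fire, 1 burn out
  TTTF.
  TT.TF
  T.TTT
  TTTTT
  TTTTT
  TT.TT
Step 2: 3 trees catch fire, 2 burn out
  TTF..
  TT.F.
  T.TTF
  TTTTT
  TTTTT
  TT.TT
Step 3: 3 trees catch fire, 3 burn out
  TF...
  TT...
  T.TF.
  TTTTF
  TTTTT
  TT.TT
Step 4: 5 trees catch fire, 3 burn out
  F....
  TF...
  T.F..
  TTTF.
  TTTTF
  TT.TT

F....
TF...
T.F..
TTTF.
TTTTF
TT.TT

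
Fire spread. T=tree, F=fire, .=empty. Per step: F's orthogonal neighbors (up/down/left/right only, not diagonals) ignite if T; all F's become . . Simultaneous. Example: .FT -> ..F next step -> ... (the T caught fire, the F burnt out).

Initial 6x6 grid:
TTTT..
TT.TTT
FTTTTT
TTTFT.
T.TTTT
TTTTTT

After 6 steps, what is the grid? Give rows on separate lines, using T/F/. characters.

Step 1: 7 trees catch fire, 2 burn out
  TTTT..
  FT.TTT
  .FTFTT
  FTF.F.
  T.TFTT
  TTTTTT
Step 2: 10 trees catch fire, 7 burn out
  FTTT..
  .F.FTT
  ..F.FT
  .F....
  F.F.FT
  TTTFTT
Step 3: 8 trees catch fire, 10 burn out
  .FTF..
  ....FT
  .....F
  ......
  .....F
  FTF.FT
Step 4: 4 trees catch fire, 8 burn out
  ..F...
  .....F
  ......
  ......
  ......
  .F...F
Step 5: 0 trees catch fire, 4 burn out
  ......
  ......
  ......
  ......
  ......
  ......
Step 6: 0 trees catch fire, 0 burn out
  ......
  ......
  ......
  ......
  ......
  ......

......
......
......
......
......
......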